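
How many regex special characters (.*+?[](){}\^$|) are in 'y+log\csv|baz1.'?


Regex special characters are: . * + ? [ ] ( ) { } \ ^ $ |
Scanning 'y+log\csv|baz1.':
  pos 1: '+' -> SPECIAL
  pos 5: '\' -> SPECIAL
  pos 9: '|' -> SPECIAL
  pos 14: '.' -> SPECIAL
Special chars found: ['+', '\\', '|', '.']
Total: 4

4


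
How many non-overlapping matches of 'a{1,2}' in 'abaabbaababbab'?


Pattern 'a{1,2}' matches between 1 and 2 consecutive a's (greedy).
String: 'abaabbaababbab'
Finding runs of a's and applying greedy matching:
  Run at pos 0: 'a' (length 1)
  Run at pos 2: 'aa' (length 2)
  Run at pos 6: 'aa' (length 2)
  Run at pos 9: 'a' (length 1)
  Run at pos 12: 'a' (length 1)
Matches: ['a', 'aa', 'aa', 'a', 'a']
Count: 5

5


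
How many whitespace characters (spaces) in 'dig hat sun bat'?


\s matches whitespace characters (spaces, tabs, etc.).
Text: 'dig hat sun bat'
This text has 4 words separated by spaces.
Number of spaces = number of words - 1 = 4 - 1 = 3

3


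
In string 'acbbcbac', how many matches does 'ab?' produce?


Pattern 'ab?' matches 'a' optionally followed by 'b'.
String: 'acbbcbac'
Scanning left to right for 'a' then checking next char:
  Match 1: 'a' (a not followed by b)
  Match 2: 'a' (a not followed by b)
Total matches: 2

2


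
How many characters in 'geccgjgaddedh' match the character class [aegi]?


Character class [aegi] matches any of: {a, e, g, i}
Scanning string 'geccgjgaddedh' character by character:
  pos 0: 'g' -> MATCH
  pos 1: 'e' -> MATCH
  pos 2: 'c' -> no
  pos 3: 'c' -> no
  pos 4: 'g' -> MATCH
  pos 5: 'j' -> no
  pos 6: 'g' -> MATCH
  pos 7: 'a' -> MATCH
  pos 8: 'd' -> no
  pos 9: 'd' -> no
  pos 10: 'e' -> MATCH
  pos 11: 'd' -> no
  pos 12: 'h' -> no
Total matches: 6

6


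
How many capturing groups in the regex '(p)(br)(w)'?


To count capturing groups, count each '(' that starts a group.
Pattern: '(p)(br)(w)'
Walking through the pattern:
  Position 0: '(' -> group #1
  Position 3: '(' -> group #2
  Position 7: '(' -> group #3
Total capturing groups: 3

3


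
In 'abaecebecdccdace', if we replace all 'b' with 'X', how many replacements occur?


re.sub('b', 'X', text) replaces every occurrence of 'b' with 'X'.
Text: 'abaecebecdccdace'
Scanning for 'b':
  pos 1: 'b' -> replacement #1
  pos 6: 'b' -> replacement #2
Total replacements: 2

2


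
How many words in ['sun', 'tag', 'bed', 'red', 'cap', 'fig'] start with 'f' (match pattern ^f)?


Pattern ^f anchors to start of word. Check which words begin with 'f':
  'sun' -> no
  'tag' -> no
  'bed' -> no
  'red' -> no
  'cap' -> no
  'fig' -> MATCH (starts with 'f')
Matching words: ['fig']
Count: 1

1


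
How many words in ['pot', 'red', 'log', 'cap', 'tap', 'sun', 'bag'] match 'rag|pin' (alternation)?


Alternation 'rag|pin' matches either 'rag' or 'pin'.
Checking each word:
  'pot' -> no
  'red' -> no
  'log' -> no
  'cap' -> no
  'tap' -> no
  'sun' -> no
  'bag' -> no
Matches: []
Count: 0

0


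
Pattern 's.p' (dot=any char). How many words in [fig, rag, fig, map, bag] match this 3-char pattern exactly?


Pattern 's.p' means: starts with 's', any single char, ends with 'p'.
Checking each word (must be exactly 3 chars):
  'fig' (len=3): no
  'rag' (len=3): no
  'fig' (len=3): no
  'map' (len=3): no
  'bag' (len=3): no
Matching words: []
Total: 0

0


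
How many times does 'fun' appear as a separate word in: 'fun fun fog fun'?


Scanning each word for exact match 'fun':
  Word 1: 'fun' -> MATCH
  Word 2: 'fun' -> MATCH
  Word 3: 'fog' -> no
  Word 4: 'fun' -> MATCH
Total matches: 3

3


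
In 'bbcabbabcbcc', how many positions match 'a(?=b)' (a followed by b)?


Lookahead 'a(?=b)' matches 'a' only when followed by 'b'.
String: 'bbcabbabcbcc'
Checking each position where char is 'a':
  pos 3: 'a' -> MATCH (next='b')
  pos 6: 'a' -> MATCH (next='b')
Matching positions: [3, 6]
Count: 2

2


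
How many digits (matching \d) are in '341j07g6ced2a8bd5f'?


\d matches any digit 0-9.
Scanning '341j07g6ced2a8bd5f':
  pos 0: '3' -> DIGIT
  pos 1: '4' -> DIGIT
  pos 2: '1' -> DIGIT
  pos 4: '0' -> DIGIT
  pos 5: '7' -> DIGIT
  pos 7: '6' -> DIGIT
  pos 11: '2' -> DIGIT
  pos 13: '8' -> DIGIT
  pos 16: '5' -> DIGIT
Digits found: ['3', '4', '1', '0', '7', '6', '2', '8', '5']
Total: 9

9


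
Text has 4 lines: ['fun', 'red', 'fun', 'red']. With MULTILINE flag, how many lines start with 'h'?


With MULTILINE flag, ^ matches the start of each line.
Lines: ['fun', 'red', 'fun', 'red']
Checking which lines start with 'h':
  Line 1: 'fun' -> no
  Line 2: 'red' -> no
  Line 3: 'fun' -> no
  Line 4: 'red' -> no
Matching lines: []
Count: 0

0


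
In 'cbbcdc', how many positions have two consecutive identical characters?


Looking for consecutive identical characters in 'cbbcdc':
  pos 0-1: 'c' vs 'b' -> different
  pos 1-2: 'b' vs 'b' -> MATCH ('bb')
  pos 2-3: 'b' vs 'c' -> different
  pos 3-4: 'c' vs 'd' -> different
  pos 4-5: 'd' vs 'c' -> different
Consecutive identical pairs: ['bb']
Count: 1

1


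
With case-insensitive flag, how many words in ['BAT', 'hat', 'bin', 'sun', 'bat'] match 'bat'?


Case-insensitive matching: compare each word's lowercase form to 'bat'.
  'BAT' -> lower='bat' -> MATCH
  'hat' -> lower='hat' -> no
  'bin' -> lower='bin' -> no
  'sun' -> lower='sun' -> no
  'bat' -> lower='bat' -> MATCH
Matches: ['BAT', 'bat']
Count: 2

2


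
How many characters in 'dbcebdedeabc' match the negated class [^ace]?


Negated class [^ace] matches any char NOT in {a, c, e}
Scanning 'dbcebdedeabc':
  pos 0: 'd' -> MATCH
  pos 1: 'b' -> MATCH
  pos 2: 'c' -> no (excluded)
  pos 3: 'e' -> no (excluded)
  pos 4: 'b' -> MATCH
  pos 5: 'd' -> MATCH
  pos 6: 'e' -> no (excluded)
  pos 7: 'd' -> MATCH
  pos 8: 'e' -> no (excluded)
  pos 9: 'a' -> no (excluded)
  pos 10: 'b' -> MATCH
  pos 11: 'c' -> no (excluded)
Total matches: 6

6


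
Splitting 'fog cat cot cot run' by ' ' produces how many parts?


Splitting by ' ' breaks the string at each occurrence of the separator.
Text: 'fog cat cot cot run'
Parts after split:
  Part 1: 'fog'
  Part 2: 'cat'
  Part 3: 'cot'
  Part 4: 'cot'
  Part 5: 'run'
Total parts: 5

5


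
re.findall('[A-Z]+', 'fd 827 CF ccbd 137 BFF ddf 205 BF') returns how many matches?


Pattern '[A-Z]+' finds one or more uppercase letters.
Text: 'fd 827 CF ccbd 137 BFF ddf 205 BF'
Scanning for matches:
  Match 1: 'CF'
  Match 2: 'BFF'
  Match 3: 'BF'
Total matches: 3

3


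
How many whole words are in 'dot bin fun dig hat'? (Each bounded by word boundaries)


Word boundaries (\b) mark the start/end of each word.
Text: 'dot bin fun dig hat'
Splitting by whitespace:
  Word 1: 'dot'
  Word 2: 'bin'
  Word 3: 'fun'
  Word 4: 'dig'
  Word 5: 'hat'
Total whole words: 5

5


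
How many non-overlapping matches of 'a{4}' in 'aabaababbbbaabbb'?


Pattern 'a{4}' matches exactly 4 consecutive a's (greedy, non-overlapping).
String: 'aabaababbbbaabbb'
Scanning for runs of a's:
  Run at pos 0: 'aa' (length 2) -> 0 match(es)
  Run at pos 3: 'aa' (length 2) -> 0 match(es)
  Run at pos 6: 'a' (length 1) -> 0 match(es)
  Run at pos 11: 'aa' (length 2) -> 0 match(es)
Matches found: []
Total: 0

0


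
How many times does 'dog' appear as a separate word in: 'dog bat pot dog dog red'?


Scanning each word for exact match 'dog':
  Word 1: 'dog' -> MATCH
  Word 2: 'bat' -> no
  Word 3: 'pot' -> no
  Word 4: 'dog' -> MATCH
  Word 5: 'dog' -> MATCH
  Word 6: 'red' -> no
Total matches: 3

3


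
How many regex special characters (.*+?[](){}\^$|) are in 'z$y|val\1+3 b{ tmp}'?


Regex special characters are: . * + ? [ ] ( ) { } \ ^ $ |
Scanning 'z$y|val\1+3 b{ tmp}':
  pos 1: '$' -> SPECIAL
  pos 3: '|' -> SPECIAL
  pos 7: '\' -> SPECIAL
  pos 9: '+' -> SPECIAL
  pos 13: '{' -> SPECIAL
  pos 18: '}' -> SPECIAL
Special chars found: ['$', '|', '\\', '+', '{', '}']
Total: 6

6


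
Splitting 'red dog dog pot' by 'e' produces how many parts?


Splitting by 'e' breaks the string at each occurrence of the separator.
Text: 'red dog dog pot'
Parts after split:
  Part 1: 'r'
  Part 2: 'd dog dog pot'
Total parts: 2

2


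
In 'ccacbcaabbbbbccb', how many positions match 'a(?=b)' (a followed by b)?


Lookahead 'a(?=b)' matches 'a' only when followed by 'b'.
String: 'ccacbcaabbbbbccb'
Checking each position where char is 'a':
  pos 2: 'a' -> no (next='c')
  pos 6: 'a' -> no (next='a')
  pos 7: 'a' -> MATCH (next='b')
Matching positions: [7]
Count: 1

1


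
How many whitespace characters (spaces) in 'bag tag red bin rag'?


\s matches whitespace characters (spaces, tabs, etc.).
Text: 'bag tag red bin rag'
This text has 5 words separated by spaces.
Number of spaces = number of words - 1 = 5 - 1 = 4

4


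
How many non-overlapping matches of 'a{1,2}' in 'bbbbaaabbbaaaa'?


Pattern 'a{1,2}' matches between 1 and 2 consecutive a's (greedy).
String: 'bbbbaaabbbaaaa'
Finding runs of a's and applying greedy matching:
  Run at pos 4: 'aaa' (length 3)
  Run at pos 10: 'aaaa' (length 4)
Matches: ['aa', 'a', 'aa', 'aa']
Count: 4

4


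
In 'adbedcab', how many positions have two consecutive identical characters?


Looking for consecutive identical characters in 'adbedcab':
  pos 0-1: 'a' vs 'd' -> different
  pos 1-2: 'd' vs 'b' -> different
  pos 2-3: 'b' vs 'e' -> different
  pos 3-4: 'e' vs 'd' -> different
  pos 4-5: 'd' vs 'c' -> different
  pos 5-6: 'c' vs 'a' -> different
  pos 6-7: 'a' vs 'b' -> different
Consecutive identical pairs: []
Count: 0

0


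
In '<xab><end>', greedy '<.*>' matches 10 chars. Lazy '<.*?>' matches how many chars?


Greedy '<.*>' tries to match as MUCH as possible.
Lazy '<.*?>' tries to match as LITTLE as possible.

String: '<xab><end>'
Greedy '<.*>' starts at first '<' and extends to the LAST '>': '<xab><end>' (10 chars)
Lazy '<.*?>' starts at first '<' and stops at the FIRST '>': '<xab>' (5 chars)

5


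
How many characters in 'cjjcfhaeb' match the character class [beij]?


Character class [beij] matches any of: {b, e, i, j}
Scanning string 'cjjcfhaeb' character by character:
  pos 0: 'c' -> no
  pos 1: 'j' -> MATCH
  pos 2: 'j' -> MATCH
  pos 3: 'c' -> no
  pos 4: 'f' -> no
  pos 5: 'h' -> no
  pos 6: 'a' -> no
  pos 7: 'e' -> MATCH
  pos 8: 'b' -> MATCH
Total matches: 4

4


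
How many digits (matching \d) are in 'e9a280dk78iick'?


\d matches any digit 0-9.
Scanning 'e9a280dk78iick':
  pos 1: '9' -> DIGIT
  pos 3: '2' -> DIGIT
  pos 4: '8' -> DIGIT
  pos 5: '0' -> DIGIT
  pos 8: '7' -> DIGIT
  pos 9: '8' -> DIGIT
Digits found: ['9', '2', '8', '0', '7', '8']
Total: 6

6


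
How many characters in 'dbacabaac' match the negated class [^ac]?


Negated class [^ac] matches any char NOT in {a, c}
Scanning 'dbacabaac':
  pos 0: 'd' -> MATCH
  pos 1: 'b' -> MATCH
  pos 2: 'a' -> no (excluded)
  pos 3: 'c' -> no (excluded)
  pos 4: 'a' -> no (excluded)
  pos 5: 'b' -> MATCH
  pos 6: 'a' -> no (excluded)
  pos 7: 'a' -> no (excluded)
  pos 8: 'c' -> no (excluded)
Total matches: 3

3


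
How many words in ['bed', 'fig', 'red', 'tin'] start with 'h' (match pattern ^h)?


Pattern ^h anchors to start of word. Check which words begin with 'h':
  'bed' -> no
  'fig' -> no
  'red' -> no
  'tin' -> no
Matching words: []
Count: 0

0


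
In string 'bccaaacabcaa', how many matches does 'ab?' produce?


Pattern 'ab?' matches 'a' optionally followed by 'b'.
String: 'bccaaacabcaa'
Scanning left to right for 'a' then checking next char:
  Match 1: 'a' (a not followed by b)
  Match 2: 'a' (a not followed by b)
  Match 3: 'a' (a not followed by b)
  Match 4: 'ab' (a followed by b)
  Match 5: 'a' (a not followed by b)
  Match 6: 'a' (a not followed by b)
Total matches: 6

6


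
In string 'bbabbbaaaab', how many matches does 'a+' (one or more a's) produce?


Pattern 'a+' matches one or more consecutive a's.
String: 'bbabbbaaaab'
Scanning for runs of a:
  Match 1: 'a' (length 1)
  Match 2: 'aaaa' (length 4)
Total matches: 2

2


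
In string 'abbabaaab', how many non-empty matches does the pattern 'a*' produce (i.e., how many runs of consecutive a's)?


Pattern 'a*' matches zero or more a's. We want non-empty runs of consecutive a's.
String: 'abbabaaab'
Walking through the string to find runs of a's:
  Run 1: positions 0-0 -> 'a'
  Run 2: positions 3-3 -> 'a'
  Run 3: positions 5-7 -> 'aaa'
Non-empty runs found: ['a', 'a', 'aaa']
Count: 3

3


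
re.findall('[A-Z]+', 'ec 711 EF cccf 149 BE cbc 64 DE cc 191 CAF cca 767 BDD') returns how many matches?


Pattern '[A-Z]+' finds one or more uppercase letters.
Text: 'ec 711 EF cccf 149 BE cbc 64 DE cc 191 CAF cca 767 BDD'
Scanning for matches:
  Match 1: 'EF'
  Match 2: 'BE'
  Match 3: 'DE'
  Match 4: 'CAF'
  Match 5: 'BDD'
Total matches: 5

5


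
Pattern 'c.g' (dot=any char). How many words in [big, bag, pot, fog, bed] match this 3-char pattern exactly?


Pattern 'c.g' means: starts with 'c', any single char, ends with 'g'.
Checking each word (must be exactly 3 chars):
  'big' (len=3): no
  'bag' (len=3): no
  'pot' (len=3): no
  'fog' (len=3): no
  'bed' (len=3): no
Matching words: []
Total: 0

0


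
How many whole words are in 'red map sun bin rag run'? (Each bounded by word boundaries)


Word boundaries (\b) mark the start/end of each word.
Text: 'red map sun bin rag run'
Splitting by whitespace:
  Word 1: 'red'
  Word 2: 'map'
  Word 3: 'sun'
  Word 4: 'bin'
  Word 5: 'rag'
  Word 6: 'run'
Total whole words: 6

6


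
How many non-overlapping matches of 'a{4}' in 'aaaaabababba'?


Pattern 'a{4}' matches exactly 4 consecutive a's (greedy, non-overlapping).
String: 'aaaaabababba'
Scanning for runs of a's:
  Run at pos 0: 'aaaaa' (length 5) -> 1 match(es)
  Run at pos 6: 'a' (length 1) -> 0 match(es)
  Run at pos 8: 'a' (length 1) -> 0 match(es)
  Run at pos 11: 'a' (length 1) -> 0 match(es)
Matches found: ['aaaa']
Total: 1

1


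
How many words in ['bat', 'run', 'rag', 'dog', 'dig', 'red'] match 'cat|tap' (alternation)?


Alternation 'cat|tap' matches either 'cat' or 'tap'.
Checking each word:
  'bat' -> no
  'run' -> no
  'rag' -> no
  'dog' -> no
  'dig' -> no
  'red' -> no
Matches: []
Count: 0

0


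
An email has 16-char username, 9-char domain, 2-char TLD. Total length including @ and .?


An email address has format: username@domain.tld
Username length: 16
'@' character: 1
Domain length: 9
'.' character: 1
TLD length: 2
Total = 16 + 1 + 9 + 1 + 2 = 29

29


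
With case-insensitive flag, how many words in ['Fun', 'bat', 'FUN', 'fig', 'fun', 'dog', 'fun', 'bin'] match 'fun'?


Case-insensitive matching: compare each word's lowercase form to 'fun'.
  'Fun' -> lower='fun' -> MATCH
  'bat' -> lower='bat' -> no
  'FUN' -> lower='fun' -> MATCH
  'fig' -> lower='fig' -> no
  'fun' -> lower='fun' -> MATCH
  'dog' -> lower='dog' -> no
  'fun' -> lower='fun' -> MATCH
  'bin' -> lower='bin' -> no
Matches: ['Fun', 'FUN', 'fun', 'fun']
Count: 4

4


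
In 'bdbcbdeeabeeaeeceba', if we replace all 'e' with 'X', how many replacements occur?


re.sub('e', 'X', text) replaces every occurrence of 'e' with 'X'.
Text: 'bdbcbdeeabeeaeeceba'
Scanning for 'e':
  pos 6: 'e' -> replacement #1
  pos 7: 'e' -> replacement #2
  pos 10: 'e' -> replacement #3
  pos 11: 'e' -> replacement #4
  pos 13: 'e' -> replacement #5
  pos 14: 'e' -> replacement #6
  pos 16: 'e' -> replacement #7
Total replacements: 7

7


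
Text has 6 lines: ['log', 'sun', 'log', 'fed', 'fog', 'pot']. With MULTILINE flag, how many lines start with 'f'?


With MULTILINE flag, ^ matches the start of each line.
Lines: ['log', 'sun', 'log', 'fed', 'fog', 'pot']
Checking which lines start with 'f':
  Line 1: 'log' -> no
  Line 2: 'sun' -> no
  Line 3: 'log' -> no
  Line 4: 'fed' -> MATCH
  Line 5: 'fog' -> MATCH
  Line 6: 'pot' -> no
Matching lines: ['fed', 'fog']
Count: 2

2


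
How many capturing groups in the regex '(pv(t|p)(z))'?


To count capturing groups, count each '(' that starts a group.
Pattern: '(pv(t|p)(z))'
Walking through the pattern:
  Position 0: '(' -> group #1
  Position 3: '(' -> group #2
  Position 8: '(' -> group #3
Total capturing groups: 3

3


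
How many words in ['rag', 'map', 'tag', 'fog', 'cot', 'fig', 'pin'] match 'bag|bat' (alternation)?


Alternation 'bag|bat' matches either 'bag' or 'bat'.
Checking each word:
  'rag' -> no
  'map' -> no
  'tag' -> no
  'fog' -> no
  'cot' -> no
  'fig' -> no
  'pin' -> no
Matches: []
Count: 0

0


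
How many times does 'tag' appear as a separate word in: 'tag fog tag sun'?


Scanning each word for exact match 'tag':
  Word 1: 'tag' -> MATCH
  Word 2: 'fog' -> no
  Word 3: 'tag' -> MATCH
  Word 4: 'sun' -> no
Total matches: 2

2


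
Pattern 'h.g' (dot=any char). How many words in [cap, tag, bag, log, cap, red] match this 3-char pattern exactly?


Pattern 'h.g' means: starts with 'h', any single char, ends with 'g'.
Checking each word (must be exactly 3 chars):
  'cap' (len=3): no
  'tag' (len=3): no
  'bag' (len=3): no
  'log' (len=3): no
  'cap' (len=3): no
  'red' (len=3): no
Matching words: []
Total: 0

0


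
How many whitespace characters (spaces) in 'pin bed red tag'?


\s matches whitespace characters (spaces, tabs, etc.).
Text: 'pin bed red tag'
This text has 4 words separated by spaces.
Number of spaces = number of words - 1 = 4 - 1 = 3

3


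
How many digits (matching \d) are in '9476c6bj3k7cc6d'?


\d matches any digit 0-9.
Scanning '9476c6bj3k7cc6d':
  pos 0: '9' -> DIGIT
  pos 1: '4' -> DIGIT
  pos 2: '7' -> DIGIT
  pos 3: '6' -> DIGIT
  pos 5: '6' -> DIGIT
  pos 8: '3' -> DIGIT
  pos 10: '7' -> DIGIT
  pos 13: '6' -> DIGIT
Digits found: ['9', '4', '7', '6', '6', '3', '7', '6']
Total: 8

8


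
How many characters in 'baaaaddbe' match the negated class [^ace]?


Negated class [^ace] matches any char NOT in {a, c, e}
Scanning 'baaaaddbe':
  pos 0: 'b' -> MATCH
  pos 1: 'a' -> no (excluded)
  pos 2: 'a' -> no (excluded)
  pos 3: 'a' -> no (excluded)
  pos 4: 'a' -> no (excluded)
  pos 5: 'd' -> MATCH
  pos 6: 'd' -> MATCH
  pos 7: 'b' -> MATCH
  pos 8: 'e' -> no (excluded)
Total matches: 4

4


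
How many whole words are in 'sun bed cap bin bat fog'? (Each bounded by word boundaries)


Word boundaries (\b) mark the start/end of each word.
Text: 'sun bed cap bin bat fog'
Splitting by whitespace:
  Word 1: 'sun'
  Word 2: 'bed'
  Word 3: 'cap'
  Word 4: 'bin'
  Word 5: 'bat'
  Word 6: 'fog'
Total whole words: 6

6


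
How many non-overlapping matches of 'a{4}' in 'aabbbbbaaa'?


Pattern 'a{4}' matches exactly 4 consecutive a's (greedy, non-overlapping).
String: 'aabbbbbaaa'
Scanning for runs of a's:
  Run at pos 0: 'aa' (length 2) -> 0 match(es)
  Run at pos 7: 'aaa' (length 3) -> 0 match(es)
Matches found: []
Total: 0

0


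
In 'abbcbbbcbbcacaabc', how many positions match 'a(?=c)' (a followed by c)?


Lookahead 'a(?=c)' matches 'a' only when followed by 'c'.
String: 'abbcbbbcbbcacaabc'
Checking each position where char is 'a':
  pos 0: 'a' -> no (next='b')
  pos 11: 'a' -> MATCH (next='c')
  pos 13: 'a' -> no (next='a')
  pos 14: 'a' -> no (next='b')
Matching positions: [11]
Count: 1

1


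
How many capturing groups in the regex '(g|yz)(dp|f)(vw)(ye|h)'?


To count capturing groups, count each '(' that starts a group.
Pattern: '(g|yz)(dp|f)(vw)(ye|h)'
Walking through the pattern:
  Position 0: '(' -> group #1
  Position 6: '(' -> group #2
  Position 12: '(' -> group #3
  Position 16: '(' -> group #4
Total capturing groups: 4

4


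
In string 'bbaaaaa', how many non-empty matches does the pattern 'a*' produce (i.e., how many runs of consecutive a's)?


Pattern 'a*' matches zero or more a's. We want non-empty runs of consecutive a's.
String: 'bbaaaaa'
Walking through the string to find runs of a's:
  Run 1: positions 2-6 -> 'aaaaa'
Non-empty runs found: ['aaaaa']
Count: 1

1


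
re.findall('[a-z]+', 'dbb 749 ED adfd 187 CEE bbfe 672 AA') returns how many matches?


Pattern '[a-z]+' finds one or more lowercase letters.
Text: 'dbb 749 ED adfd 187 CEE bbfe 672 AA'
Scanning for matches:
  Match 1: 'dbb'
  Match 2: 'adfd'
  Match 3: 'bbfe'
Total matches: 3

3


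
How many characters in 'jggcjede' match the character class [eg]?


Character class [eg] matches any of: {e, g}
Scanning string 'jggcjede' character by character:
  pos 0: 'j' -> no
  pos 1: 'g' -> MATCH
  pos 2: 'g' -> MATCH
  pos 3: 'c' -> no
  pos 4: 'j' -> no
  pos 5: 'e' -> MATCH
  pos 6: 'd' -> no
  pos 7: 'e' -> MATCH
Total matches: 4

4


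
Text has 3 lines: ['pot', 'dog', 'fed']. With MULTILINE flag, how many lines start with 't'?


With MULTILINE flag, ^ matches the start of each line.
Lines: ['pot', 'dog', 'fed']
Checking which lines start with 't':
  Line 1: 'pot' -> no
  Line 2: 'dog' -> no
  Line 3: 'fed' -> no
Matching lines: []
Count: 0

0


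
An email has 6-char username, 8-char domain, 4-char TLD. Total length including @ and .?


An email address has format: username@domain.tld
Username length: 6
'@' character: 1
Domain length: 8
'.' character: 1
TLD length: 4
Total = 6 + 1 + 8 + 1 + 4 = 20

20


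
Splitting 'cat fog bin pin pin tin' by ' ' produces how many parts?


Splitting by ' ' breaks the string at each occurrence of the separator.
Text: 'cat fog bin pin pin tin'
Parts after split:
  Part 1: 'cat'
  Part 2: 'fog'
  Part 3: 'bin'
  Part 4: 'pin'
  Part 5: 'pin'
  Part 6: 'tin'
Total parts: 6

6


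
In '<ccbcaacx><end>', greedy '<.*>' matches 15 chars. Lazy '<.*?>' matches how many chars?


Greedy '<.*>' tries to match as MUCH as possible.
Lazy '<.*?>' tries to match as LITTLE as possible.

String: '<ccbcaacx><end>'
Greedy '<.*>' starts at first '<' and extends to the LAST '>': '<ccbcaacx><end>' (15 chars)
Lazy '<.*?>' starts at first '<' and stops at the FIRST '>': '<ccbcaacx>' (10 chars)

10


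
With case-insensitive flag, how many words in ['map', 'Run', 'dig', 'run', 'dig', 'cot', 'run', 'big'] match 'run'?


Case-insensitive matching: compare each word's lowercase form to 'run'.
  'map' -> lower='map' -> no
  'Run' -> lower='run' -> MATCH
  'dig' -> lower='dig' -> no
  'run' -> lower='run' -> MATCH
  'dig' -> lower='dig' -> no
  'cot' -> lower='cot' -> no
  'run' -> lower='run' -> MATCH
  'big' -> lower='big' -> no
Matches: ['Run', 'run', 'run']
Count: 3

3


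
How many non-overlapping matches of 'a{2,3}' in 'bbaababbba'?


Pattern 'a{2,3}' matches between 2 and 3 consecutive a's (greedy).
String: 'bbaababbba'
Finding runs of a's and applying greedy matching:
  Run at pos 2: 'aa' (length 2)
  Run at pos 5: 'a' (length 1)
  Run at pos 9: 'a' (length 1)
Matches: ['aa']
Count: 1

1


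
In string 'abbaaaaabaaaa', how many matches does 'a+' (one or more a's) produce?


Pattern 'a+' matches one or more consecutive a's.
String: 'abbaaaaabaaaa'
Scanning for runs of a:
  Match 1: 'a' (length 1)
  Match 2: 'aaaaa' (length 5)
  Match 3: 'aaaa' (length 4)
Total matches: 3

3


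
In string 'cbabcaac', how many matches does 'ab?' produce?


Pattern 'ab?' matches 'a' optionally followed by 'b'.
String: 'cbabcaac'
Scanning left to right for 'a' then checking next char:
  Match 1: 'ab' (a followed by b)
  Match 2: 'a' (a not followed by b)
  Match 3: 'a' (a not followed by b)
Total matches: 3

3


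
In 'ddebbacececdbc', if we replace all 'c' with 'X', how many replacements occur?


re.sub('c', 'X', text) replaces every occurrence of 'c' with 'X'.
Text: 'ddebbacececdbc'
Scanning for 'c':
  pos 6: 'c' -> replacement #1
  pos 8: 'c' -> replacement #2
  pos 10: 'c' -> replacement #3
  pos 13: 'c' -> replacement #4
Total replacements: 4

4


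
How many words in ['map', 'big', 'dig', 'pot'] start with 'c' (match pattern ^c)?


Pattern ^c anchors to start of word. Check which words begin with 'c':
  'map' -> no
  'big' -> no
  'dig' -> no
  'pot' -> no
Matching words: []
Count: 0

0


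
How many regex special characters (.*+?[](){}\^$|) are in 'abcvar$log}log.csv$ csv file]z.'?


Regex special characters are: . * + ? [ ] ( ) { } \ ^ $ |
Scanning 'abcvar$log}log.csv$ csv file]z.':
  pos 6: '$' -> SPECIAL
  pos 10: '}' -> SPECIAL
  pos 14: '.' -> SPECIAL
  pos 18: '$' -> SPECIAL
  pos 28: ']' -> SPECIAL
  pos 30: '.' -> SPECIAL
Special chars found: ['$', '}', '.', '$', ']', '.']
Total: 6

6


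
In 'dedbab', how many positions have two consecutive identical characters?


Looking for consecutive identical characters in 'dedbab':
  pos 0-1: 'd' vs 'e' -> different
  pos 1-2: 'e' vs 'd' -> different
  pos 2-3: 'd' vs 'b' -> different
  pos 3-4: 'b' vs 'a' -> different
  pos 4-5: 'a' vs 'b' -> different
Consecutive identical pairs: []
Count: 0

0


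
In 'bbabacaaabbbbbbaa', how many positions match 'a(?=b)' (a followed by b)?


Lookahead 'a(?=b)' matches 'a' only when followed by 'b'.
String: 'bbabacaaabbbbbbaa'
Checking each position where char is 'a':
  pos 2: 'a' -> MATCH (next='b')
  pos 4: 'a' -> no (next='c')
  pos 6: 'a' -> no (next='a')
  pos 7: 'a' -> no (next='a')
  pos 8: 'a' -> MATCH (next='b')
  pos 15: 'a' -> no (next='a')
Matching positions: [2, 8]
Count: 2

2


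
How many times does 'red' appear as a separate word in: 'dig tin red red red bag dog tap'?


Scanning each word for exact match 'red':
  Word 1: 'dig' -> no
  Word 2: 'tin' -> no
  Word 3: 'red' -> MATCH
  Word 4: 'red' -> MATCH
  Word 5: 'red' -> MATCH
  Word 6: 'bag' -> no
  Word 7: 'dog' -> no
  Word 8: 'tap' -> no
Total matches: 3

3


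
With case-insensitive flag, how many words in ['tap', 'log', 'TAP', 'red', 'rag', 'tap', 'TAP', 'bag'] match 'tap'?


Case-insensitive matching: compare each word's lowercase form to 'tap'.
  'tap' -> lower='tap' -> MATCH
  'log' -> lower='log' -> no
  'TAP' -> lower='tap' -> MATCH
  'red' -> lower='red' -> no
  'rag' -> lower='rag' -> no
  'tap' -> lower='tap' -> MATCH
  'TAP' -> lower='tap' -> MATCH
  'bag' -> lower='bag' -> no
Matches: ['tap', 'TAP', 'tap', 'TAP']
Count: 4

4


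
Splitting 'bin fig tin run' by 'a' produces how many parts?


Splitting by 'a' breaks the string at each occurrence of the separator.
Text: 'bin fig tin run'
Parts after split:
  Part 1: 'bin fig tin run'
Total parts: 1

1


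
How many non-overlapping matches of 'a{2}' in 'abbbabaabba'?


Pattern 'a{2}' matches exactly 2 consecutive a's (greedy, non-overlapping).
String: 'abbbabaabba'
Scanning for runs of a's:
  Run at pos 0: 'a' (length 1) -> 0 match(es)
  Run at pos 4: 'a' (length 1) -> 0 match(es)
  Run at pos 6: 'aa' (length 2) -> 1 match(es)
  Run at pos 10: 'a' (length 1) -> 0 match(es)
Matches found: ['aa']
Total: 1

1


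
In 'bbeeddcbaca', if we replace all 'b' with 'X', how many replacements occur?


re.sub('b', 'X', text) replaces every occurrence of 'b' with 'X'.
Text: 'bbeeddcbaca'
Scanning for 'b':
  pos 0: 'b' -> replacement #1
  pos 1: 'b' -> replacement #2
  pos 7: 'b' -> replacement #3
Total replacements: 3

3


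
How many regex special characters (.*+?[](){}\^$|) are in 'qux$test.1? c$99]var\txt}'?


Regex special characters are: . * + ? [ ] ( ) { } \ ^ $ |
Scanning 'qux$test.1? c$99]var\txt}':
  pos 3: '$' -> SPECIAL
  pos 8: '.' -> SPECIAL
  pos 10: '?' -> SPECIAL
  pos 13: '$' -> SPECIAL
  pos 16: ']' -> SPECIAL
  pos 20: '\' -> SPECIAL
  pos 24: '}' -> SPECIAL
Special chars found: ['$', '.', '?', '$', ']', '\\', '}']
Total: 7

7


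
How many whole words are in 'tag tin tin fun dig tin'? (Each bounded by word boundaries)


Word boundaries (\b) mark the start/end of each word.
Text: 'tag tin tin fun dig tin'
Splitting by whitespace:
  Word 1: 'tag'
  Word 2: 'tin'
  Word 3: 'tin'
  Word 4: 'fun'
  Word 5: 'dig'
  Word 6: 'tin'
Total whole words: 6

6


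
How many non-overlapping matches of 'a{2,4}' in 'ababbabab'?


Pattern 'a{2,4}' matches between 2 and 4 consecutive a's (greedy).
String: 'ababbabab'
Finding runs of a's and applying greedy matching:
  Run at pos 0: 'a' (length 1)
  Run at pos 2: 'a' (length 1)
  Run at pos 5: 'a' (length 1)
  Run at pos 7: 'a' (length 1)
Matches: []
Count: 0

0


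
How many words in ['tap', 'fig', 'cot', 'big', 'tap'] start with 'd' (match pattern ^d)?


Pattern ^d anchors to start of word. Check which words begin with 'd':
  'tap' -> no
  'fig' -> no
  'cot' -> no
  'big' -> no
  'tap' -> no
Matching words: []
Count: 0

0


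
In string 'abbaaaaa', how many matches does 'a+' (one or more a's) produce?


Pattern 'a+' matches one or more consecutive a's.
String: 'abbaaaaa'
Scanning for runs of a:
  Match 1: 'a' (length 1)
  Match 2: 'aaaaa' (length 5)
Total matches: 2

2


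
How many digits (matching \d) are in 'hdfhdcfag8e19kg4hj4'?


\d matches any digit 0-9.
Scanning 'hdfhdcfag8e19kg4hj4':
  pos 9: '8' -> DIGIT
  pos 11: '1' -> DIGIT
  pos 12: '9' -> DIGIT
  pos 15: '4' -> DIGIT
  pos 18: '4' -> DIGIT
Digits found: ['8', '1', '9', '4', '4']
Total: 5

5


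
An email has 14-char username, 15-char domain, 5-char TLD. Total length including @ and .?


An email address has format: username@domain.tld
Username length: 14
'@' character: 1
Domain length: 15
'.' character: 1
TLD length: 5
Total = 14 + 1 + 15 + 1 + 5 = 36

36


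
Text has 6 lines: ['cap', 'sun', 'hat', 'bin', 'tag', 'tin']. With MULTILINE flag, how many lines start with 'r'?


With MULTILINE flag, ^ matches the start of each line.
Lines: ['cap', 'sun', 'hat', 'bin', 'tag', 'tin']
Checking which lines start with 'r':
  Line 1: 'cap' -> no
  Line 2: 'sun' -> no
  Line 3: 'hat' -> no
  Line 4: 'bin' -> no
  Line 5: 'tag' -> no
  Line 6: 'tin' -> no
Matching lines: []
Count: 0

0


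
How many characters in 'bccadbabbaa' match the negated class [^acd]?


Negated class [^acd] matches any char NOT in {a, c, d}
Scanning 'bccadbabbaa':
  pos 0: 'b' -> MATCH
  pos 1: 'c' -> no (excluded)
  pos 2: 'c' -> no (excluded)
  pos 3: 'a' -> no (excluded)
  pos 4: 'd' -> no (excluded)
  pos 5: 'b' -> MATCH
  pos 6: 'a' -> no (excluded)
  pos 7: 'b' -> MATCH
  pos 8: 'b' -> MATCH
  pos 9: 'a' -> no (excluded)
  pos 10: 'a' -> no (excluded)
Total matches: 4

4


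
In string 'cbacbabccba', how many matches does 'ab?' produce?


Pattern 'ab?' matches 'a' optionally followed by 'b'.
String: 'cbacbabccba'
Scanning left to right for 'a' then checking next char:
  Match 1: 'a' (a not followed by b)
  Match 2: 'ab' (a followed by b)
  Match 3: 'a' (a not followed by b)
Total matches: 3

3


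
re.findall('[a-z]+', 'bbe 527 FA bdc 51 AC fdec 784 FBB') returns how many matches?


Pattern '[a-z]+' finds one or more lowercase letters.
Text: 'bbe 527 FA bdc 51 AC fdec 784 FBB'
Scanning for matches:
  Match 1: 'bbe'
  Match 2: 'bdc'
  Match 3: 'fdec'
Total matches: 3

3


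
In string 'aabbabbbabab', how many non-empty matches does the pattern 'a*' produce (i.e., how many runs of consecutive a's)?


Pattern 'a*' matches zero or more a's. We want non-empty runs of consecutive a's.
String: 'aabbabbbabab'
Walking through the string to find runs of a's:
  Run 1: positions 0-1 -> 'aa'
  Run 2: positions 4-4 -> 'a'
  Run 3: positions 8-8 -> 'a'
  Run 4: positions 10-10 -> 'a'
Non-empty runs found: ['aa', 'a', 'a', 'a']
Count: 4

4


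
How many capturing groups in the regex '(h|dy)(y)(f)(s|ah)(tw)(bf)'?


To count capturing groups, count each '(' that starts a group.
Pattern: '(h|dy)(y)(f)(s|ah)(tw)(bf)'
Walking through the pattern:
  Position 0: '(' -> group #1
  Position 6: '(' -> group #2
  Position 9: '(' -> group #3
  Position 12: '(' -> group #4
  Position 18: '(' -> group #5
  Position 22: '(' -> group #6
Total capturing groups: 6

6


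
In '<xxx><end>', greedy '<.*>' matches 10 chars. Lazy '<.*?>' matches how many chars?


Greedy '<.*>' tries to match as MUCH as possible.
Lazy '<.*?>' tries to match as LITTLE as possible.

String: '<xxx><end>'
Greedy '<.*>' starts at first '<' and extends to the LAST '>': '<xxx><end>' (10 chars)
Lazy '<.*?>' starts at first '<' and stops at the FIRST '>': '<xxx>' (5 chars)

5


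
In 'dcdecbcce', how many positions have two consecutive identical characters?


Looking for consecutive identical characters in 'dcdecbcce':
  pos 0-1: 'd' vs 'c' -> different
  pos 1-2: 'c' vs 'd' -> different
  pos 2-3: 'd' vs 'e' -> different
  pos 3-4: 'e' vs 'c' -> different
  pos 4-5: 'c' vs 'b' -> different
  pos 5-6: 'b' vs 'c' -> different
  pos 6-7: 'c' vs 'c' -> MATCH ('cc')
  pos 7-8: 'c' vs 'e' -> different
Consecutive identical pairs: ['cc']
Count: 1

1


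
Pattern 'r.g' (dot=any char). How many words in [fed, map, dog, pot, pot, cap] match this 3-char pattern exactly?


Pattern 'r.g' means: starts with 'r', any single char, ends with 'g'.
Checking each word (must be exactly 3 chars):
  'fed' (len=3): no
  'map' (len=3): no
  'dog' (len=3): no
  'pot' (len=3): no
  'pot' (len=3): no
  'cap' (len=3): no
Matching words: []
Total: 0

0


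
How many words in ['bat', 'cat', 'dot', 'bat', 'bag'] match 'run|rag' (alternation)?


Alternation 'run|rag' matches either 'run' or 'rag'.
Checking each word:
  'bat' -> no
  'cat' -> no
  'dot' -> no
  'bat' -> no
  'bag' -> no
Matches: []
Count: 0

0


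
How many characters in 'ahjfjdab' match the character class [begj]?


Character class [begj] matches any of: {b, e, g, j}
Scanning string 'ahjfjdab' character by character:
  pos 0: 'a' -> no
  pos 1: 'h' -> no
  pos 2: 'j' -> MATCH
  pos 3: 'f' -> no
  pos 4: 'j' -> MATCH
  pos 5: 'd' -> no
  pos 6: 'a' -> no
  pos 7: 'b' -> MATCH
Total matches: 3

3


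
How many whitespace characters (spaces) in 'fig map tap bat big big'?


\s matches whitespace characters (spaces, tabs, etc.).
Text: 'fig map tap bat big big'
This text has 6 words separated by spaces.
Number of spaces = number of words - 1 = 6 - 1 = 5

5


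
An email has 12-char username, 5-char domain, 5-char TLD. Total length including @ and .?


An email address has format: username@domain.tld
Username length: 12
'@' character: 1
Domain length: 5
'.' character: 1
TLD length: 5
Total = 12 + 1 + 5 + 1 + 5 = 24

24


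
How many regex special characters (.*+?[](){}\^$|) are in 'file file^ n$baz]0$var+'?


Regex special characters are: . * + ? [ ] ( ) { } \ ^ $ |
Scanning 'file file^ n$baz]0$var+':
  pos 9: '^' -> SPECIAL
  pos 12: '$' -> SPECIAL
  pos 16: ']' -> SPECIAL
  pos 18: '$' -> SPECIAL
  pos 22: '+' -> SPECIAL
Special chars found: ['^', '$', ']', '$', '+']
Total: 5

5


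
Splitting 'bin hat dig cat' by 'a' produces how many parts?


Splitting by 'a' breaks the string at each occurrence of the separator.
Text: 'bin hat dig cat'
Parts after split:
  Part 1: 'bin h'
  Part 2: 't dig c'
  Part 3: 't'
Total parts: 3

3


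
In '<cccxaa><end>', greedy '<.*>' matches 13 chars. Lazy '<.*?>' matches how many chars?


Greedy '<.*>' tries to match as MUCH as possible.
Lazy '<.*?>' tries to match as LITTLE as possible.

String: '<cccxaa><end>'
Greedy '<.*>' starts at first '<' and extends to the LAST '>': '<cccxaa><end>' (13 chars)
Lazy '<.*?>' starts at first '<' and stops at the FIRST '>': '<cccxaa>' (8 chars)

8


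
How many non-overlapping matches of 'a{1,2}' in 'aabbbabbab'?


Pattern 'a{1,2}' matches between 1 and 2 consecutive a's (greedy).
String: 'aabbbabbab'
Finding runs of a's and applying greedy matching:
  Run at pos 0: 'aa' (length 2)
  Run at pos 5: 'a' (length 1)
  Run at pos 8: 'a' (length 1)
Matches: ['aa', 'a', 'a']
Count: 3

3


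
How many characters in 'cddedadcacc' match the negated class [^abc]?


Negated class [^abc] matches any char NOT in {a, b, c}
Scanning 'cddedadcacc':
  pos 0: 'c' -> no (excluded)
  pos 1: 'd' -> MATCH
  pos 2: 'd' -> MATCH
  pos 3: 'e' -> MATCH
  pos 4: 'd' -> MATCH
  pos 5: 'a' -> no (excluded)
  pos 6: 'd' -> MATCH
  pos 7: 'c' -> no (excluded)
  pos 8: 'a' -> no (excluded)
  pos 9: 'c' -> no (excluded)
  pos 10: 'c' -> no (excluded)
Total matches: 5

5


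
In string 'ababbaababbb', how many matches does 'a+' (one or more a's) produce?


Pattern 'a+' matches one or more consecutive a's.
String: 'ababbaababbb'
Scanning for runs of a:
  Match 1: 'a' (length 1)
  Match 2: 'a' (length 1)
  Match 3: 'aa' (length 2)
  Match 4: 'a' (length 1)
Total matches: 4

4


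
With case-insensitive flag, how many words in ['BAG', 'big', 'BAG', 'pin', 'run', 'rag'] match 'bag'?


Case-insensitive matching: compare each word's lowercase form to 'bag'.
  'BAG' -> lower='bag' -> MATCH
  'big' -> lower='big' -> no
  'BAG' -> lower='bag' -> MATCH
  'pin' -> lower='pin' -> no
  'run' -> lower='run' -> no
  'rag' -> lower='rag' -> no
Matches: ['BAG', 'BAG']
Count: 2

2


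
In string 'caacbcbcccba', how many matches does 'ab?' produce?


Pattern 'ab?' matches 'a' optionally followed by 'b'.
String: 'caacbcbcccba'
Scanning left to right for 'a' then checking next char:
  Match 1: 'a' (a not followed by b)
  Match 2: 'a' (a not followed by b)
  Match 3: 'a' (a not followed by b)
Total matches: 3

3


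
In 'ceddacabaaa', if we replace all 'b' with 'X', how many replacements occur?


re.sub('b', 'X', text) replaces every occurrence of 'b' with 'X'.
Text: 'ceddacabaaa'
Scanning for 'b':
  pos 7: 'b' -> replacement #1
Total replacements: 1

1


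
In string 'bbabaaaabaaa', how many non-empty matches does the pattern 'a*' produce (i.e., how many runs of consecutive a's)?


Pattern 'a*' matches zero or more a's. We want non-empty runs of consecutive a's.
String: 'bbabaaaabaaa'
Walking through the string to find runs of a's:
  Run 1: positions 2-2 -> 'a'
  Run 2: positions 4-7 -> 'aaaa'
  Run 3: positions 9-11 -> 'aaa'
Non-empty runs found: ['a', 'aaaa', 'aaa']
Count: 3

3


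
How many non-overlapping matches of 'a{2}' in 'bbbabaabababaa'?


Pattern 'a{2}' matches exactly 2 consecutive a's (greedy, non-overlapping).
String: 'bbbabaabababaa'
Scanning for runs of a's:
  Run at pos 3: 'a' (length 1) -> 0 match(es)
  Run at pos 5: 'aa' (length 2) -> 1 match(es)
  Run at pos 8: 'a' (length 1) -> 0 match(es)
  Run at pos 10: 'a' (length 1) -> 0 match(es)
  Run at pos 12: 'aa' (length 2) -> 1 match(es)
Matches found: ['aa', 'aa']
Total: 2

2


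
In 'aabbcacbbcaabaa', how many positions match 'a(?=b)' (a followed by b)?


Lookahead 'a(?=b)' matches 'a' only when followed by 'b'.
String: 'aabbcacbbcaabaa'
Checking each position where char is 'a':
  pos 0: 'a' -> no (next='a')
  pos 1: 'a' -> MATCH (next='b')
  pos 5: 'a' -> no (next='c')
  pos 10: 'a' -> no (next='a')
  pos 11: 'a' -> MATCH (next='b')
  pos 13: 'a' -> no (next='a')
Matching positions: [1, 11]
Count: 2

2


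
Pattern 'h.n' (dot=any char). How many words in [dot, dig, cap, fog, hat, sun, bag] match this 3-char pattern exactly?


Pattern 'h.n' means: starts with 'h', any single char, ends with 'n'.
Checking each word (must be exactly 3 chars):
  'dot' (len=3): no
  'dig' (len=3): no
  'cap' (len=3): no
  'fog' (len=3): no
  'hat' (len=3): no
  'sun' (len=3): no
  'bag' (len=3): no
Matching words: []
Total: 0

0


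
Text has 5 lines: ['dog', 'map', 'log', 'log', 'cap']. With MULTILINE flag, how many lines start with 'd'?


With MULTILINE flag, ^ matches the start of each line.
Lines: ['dog', 'map', 'log', 'log', 'cap']
Checking which lines start with 'd':
  Line 1: 'dog' -> MATCH
  Line 2: 'map' -> no
  Line 3: 'log' -> no
  Line 4: 'log' -> no
  Line 5: 'cap' -> no
Matching lines: ['dog']
Count: 1

1


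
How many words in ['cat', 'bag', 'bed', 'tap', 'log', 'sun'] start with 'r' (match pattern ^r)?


Pattern ^r anchors to start of word. Check which words begin with 'r':
  'cat' -> no
  'bag' -> no
  'bed' -> no
  'tap' -> no
  'log' -> no
  'sun' -> no
Matching words: []
Count: 0

0


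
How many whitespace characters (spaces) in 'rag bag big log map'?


\s matches whitespace characters (spaces, tabs, etc.).
Text: 'rag bag big log map'
This text has 5 words separated by spaces.
Number of spaces = number of words - 1 = 5 - 1 = 4

4


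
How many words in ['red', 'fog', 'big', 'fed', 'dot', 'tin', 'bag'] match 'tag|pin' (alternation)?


Alternation 'tag|pin' matches either 'tag' or 'pin'.
Checking each word:
  'red' -> no
  'fog' -> no
  'big' -> no
  'fed' -> no
  'dot' -> no
  'tin' -> no
  'bag' -> no
Matches: []
Count: 0

0
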